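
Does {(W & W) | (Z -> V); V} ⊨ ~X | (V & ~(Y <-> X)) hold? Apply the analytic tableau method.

Initial set: {T ((W & W) | (Z -> V)); T V; F (~X | (V & ~(Y <-> X)))}.
F (~X | (V & ~(Y <-> X))): α-rule — add F ~X, F (V & ~(Y <-> X)).
T ((W & W) | (Z -> V)): β-rule — branch into T (W & W)  //  T (Z -> V).
  branch 1 (add T (W & W)):
    T (W & W): α-rule — add T W, T W.
    F (V & ~(Y <-> X)): β-rule — branch into F V  //  F ~(Y <-> X).
      branch 1.1 (add F V):
        × closes — contains both V and ~V.
      branch 1.2 (add F ~(Y <-> X)):
        F ~(Y <-> X): β-rule — branch into T Y, T X  //  F Y, F X.
          branch 1.2.1 (add T Y, T X):
            ○ open, literals {V=T, W=T, X=T, Y=T}.
          branch 1.2.2 (add F Y, F X):
            × closes — contains both X and ~X.
  branch 2 (add T (Z -> V)):
    F (V & ~(Y <-> X)): β-rule — branch into F V  //  F ~(Y <-> X).
      branch 2.1 (add F V):
        × closes — contains both V and ~V.
      branch 2.2 (add F ~(Y <-> X)):
        T (Z -> V): β-rule — branch into F Z  //  T V.
          branch 2.2.1 (add F Z):
            F ~(Y <-> X): β-rule — branch into T Y, T X  //  F Y, F X.
              branch 2.2.1.1 (add T Y, T X):
                ○ open, literals {V=T, X=T, Y=T, Z=F}.
              branch 2.2.1.2 (add F Y, F X):
                × closes — contains both X and ~X.
          branch 2.2.2 (add T V):
            F ~(Y <-> X): β-rule — branch into T Y, T X  //  F Y, F X.
              branch 2.2.2.1 (add T Y, T X):
                ○ open, literals {V=T, X=T, Y=T}.
              branch 2.2.2.2 (add F Y, F X):
                × closes — contains both X and ~X.
5 branches closed, 3 open.
An open branch gives a countermodel: V=T, W=T, X=T, Y=T (unmentioned atoms arbitrary); the premises hold there but the conclusion fails.

No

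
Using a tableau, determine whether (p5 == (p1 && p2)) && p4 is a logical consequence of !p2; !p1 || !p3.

No

Initial set: {!p2; (!p1 || !p3); !((p5 == (p1 && p2)) && p4)}.
(!p1 || !p3): β-rule — branch into !p1  //  !p3.
  branch 1 (add !p1):
    !((p5 == (p1 && p2)) && p4): β-rule — branch into !(p5 == (p1 && p2))  //  !p4.
      branch 1.1 (add !(p5 == (p1 && p2))):
        !(p5 == (p1 && p2)): β-rule — branch into p5, !(p1 && p2)  //  !p5, (p1 && p2).
          branch 1.1.1 (add p5, !(p1 && p2)):
            !(p1 && p2): β-rule — branch into !p1  //  !p2.
              branch 1.1.1.1 (add !p1):
                ○ open, literals {p1=0, p2=0, p5=1}.
              branch 1.1.1.2 (add !p2):
                ○ open, literals {p1=0, p2=0, p5=1}.
          branch 1.1.2 (add !p5, (p1 && p2)):
            (p1 && p2): α-rule — add p1, p2.
            × closes — contains both p1 and !p1.
      branch 1.2 (add !p4):
        ○ open, literals {p1=0, p2=0, p4=0}.
  branch 2 (add !p3):
    !((p5 == (p1 && p2)) && p4): β-rule — branch into !(p5 == (p1 && p2))  //  !p4.
      branch 2.1 (add !(p5 == (p1 && p2))):
        !(p5 == (p1 && p2)): β-rule — branch into p5, !(p1 && p2)  //  !p5, (p1 && p2).
          branch 2.1.1 (add p5, !(p1 && p2)):
            !(p1 && p2): β-rule — branch into !p1  //  !p2.
              branch 2.1.1.1 (add !p1):
                ○ open, literals {p1=0, p2=0, p3=0, p5=1}.
              branch 2.1.1.2 (add !p2):
                ○ open, literals {p2=0, p3=0, p5=1}.
          branch 2.1.2 (add !p5, (p1 && p2)):
            (p1 && p2): α-rule — add p1, p2.
            × closes — contains both p2 and !p2.
      branch 2.2 (add !p4):
        ○ open, literals {p2=0, p3=0, p4=0}.
2 branches closed, 6 open.
An open branch gives a countermodel: p1=0, p2=0, p5=1 (unmentioned atoms arbitrary); the premises hold there but the conclusion fails.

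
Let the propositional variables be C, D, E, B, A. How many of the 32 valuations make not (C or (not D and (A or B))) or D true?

Initial set: {T (not (C or (not D and (A or B))) or D)}.
T (not (C or (not D and (A or B))) or D): β-rule — branch into T not (C or (not D and (A or B)))  //  T D.
  branch 1 (add T not (C or (not D and (A or B)))):
    T not (C or (not D and (A or B))): α-rule — add F C, F (not D and (A or B)).
    F (not D and (A or B)): β-rule — branch into F not D  //  F (A or B).
      branch 1.1 (add F not D):
        ○ open, literals {C=F, D=T}.
      branch 1.2 (add F (A or B)):
        F (A or B): α-rule — add F A, F B.
        ○ open, literals {A=F, B=F, C=F}.
  branch 2 (add T D):
    ○ open, literals {D=T}.
0 branches closed, 3 open.
Each open branch fixes some atoms; the unmentioned ones are free. Counting distinct full assignments: branch {C=F, D=T} (E, B, A) contributes 8 new; branch {A=F, B=F, C=F} (D, E) contributes 2 new; branch {D=T} (C, E, B, A) contributes 8 new. Total: 18.

18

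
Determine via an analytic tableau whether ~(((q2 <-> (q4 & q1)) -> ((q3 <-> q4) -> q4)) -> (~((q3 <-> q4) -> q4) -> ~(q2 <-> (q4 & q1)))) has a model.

Initial set: {~(((q2 <-> (q4 & q1)) -> ((q3 <-> q4) -> q4)) -> (~((q3 <-> q4) -> q4) -> ~(q2 <-> (q4 & q1))))}.
~(((q2 <-> (q4 & q1)) -> ((q3 <-> q4) -> q4)) -> (~((q3 <-> q4) -> q4) -> ~(q2 <-> (q4 & q1)))): α-rule — add ((q2 <-> (q4 & q1)) -> ((q3 <-> q4) -> q4)), ~(~((q3 <-> q4) -> q4) -> ~(q2 <-> (q4 & q1))).
~(~((q3 <-> q4) -> q4) -> ~(q2 <-> (q4 & q1))): α-rule — add ~((q3 <-> q4) -> q4), ~~(q2 <-> (q4 & q1)).
~((q3 <-> q4) -> q4): α-rule — add (q3 <-> q4), ~q4.
((q2 <-> (q4 & q1)) -> ((q3 <-> q4) -> q4)): β-rule — branch into ~(q2 <-> (q4 & q1))  //  ((q3 <-> q4) -> q4).
  branch 1 (add ~(q2 <-> (q4 & q1))):
    ~~(q2 <-> (q4 & q1)): β-rule — branch into q2, (q4 & q1)  //  ~q2, ~(q4 & q1).
      branch 1.1 (add q2, (q4 & q1)):
        (q4 & q1): α-rule — add q4, q1.
        × closes — contains both q4 and ~q4.
      branch 1.2 (add ~q2, ~(q4 & q1)):
        (q3 <-> q4): β-rule — branch into q3, q4  //  ~q3, ~q4.
          branch 1.2.1 (add q3, q4):
            × closes — contains both q4 and ~q4.
          branch 1.2.2 (add ~q3, ~q4):
            ~(q2 <-> (q4 & q1)): β-rule — branch into q2, ~(q4 & q1)  //  ~q2, (q4 & q1).
              branch 1.2.2.1 (add q2, ~(q4 & q1)):
                × closes — contains both q2 and ~q2.
              branch 1.2.2.2 (add ~q2, (q4 & q1)):
                (q4 & q1): α-rule — add q4, q1.
                × closes — contains both q4 and ~q4.
  branch 2 (add ((q3 <-> q4) -> q4)):
    ~~(q2 <-> (q4 & q1)): β-rule — branch into q2, (q4 & q1)  //  ~q2, ~(q4 & q1).
      branch 2.1 (add q2, (q4 & q1)):
        (q4 & q1): α-rule — add q4, q1.
        × closes — contains both q4 and ~q4.
      branch 2.2 (add ~q2, ~(q4 & q1)):
        (q3 <-> q4): β-rule — branch into q3, q4  //  ~q3, ~q4.
          branch 2.2.1 (add q3, q4):
            × closes — contains both q4 and ~q4.
          branch 2.2.2 (add ~q3, ~q4):
            ((q3 <-> q4) -> q4): β-rule — branch into ~(q3 <-> q4)  //  q4.
              branch 2.2.2.1 (add ~(q3 <-> q4)):
                ~(q4 & q1): β-rule — branch into ~q4  //  ~q1.
                  branch 2.2.2.1.1 (add ~q4):
                    ~(q3 <-> q4): β-rule — branch into q3, ~q4  //  ~q3, q4.
                      branch 2.2.2.1.1.1 (add q3, ~q4):
                        × closes — contains both q3 and ~q3.
                      branch 2.2.2.1.1.2 (add ~q3, q4):
                        × closes — contains both q4 and ~q4.
                  branch 2.2.2.1.2 (add ~q1):
                    ~(q3 <-> q4): β-rule — branch into q3, ~q4  //  ~q3, q4.
                      branch 2.2.2.1.2.1 (add q3, ~q4):
                        × closes — contains both q3 and ~q3.
                      branch 2.2.2.1.2.2 (add ~q3, q4):
                        × closes — contains both q4 and ~q4.
              branch 2.2.2.2 (add q4):
                × closes — contains both q4 and ~q4.
All 11 branches close.
Every branch closed; the formula is unsatisfiable.

Unsatisfiable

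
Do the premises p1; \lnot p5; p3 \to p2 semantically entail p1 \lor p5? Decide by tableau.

Yes

Initial set: {p1; \lnot p5; (p3 \to p2); \lnot (p1 \lor p5)}.
\lnot (p1 \lor p5): α-rule — add \lnot p1, \lnot p5.
× closes — contains both p1 and \lnot p1.
All 1 branch closes.
Every branch closed, so the premises entail the conclusion.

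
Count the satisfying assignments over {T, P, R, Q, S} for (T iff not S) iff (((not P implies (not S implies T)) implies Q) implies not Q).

Initial set: {((T iff not S) iff (((not P implies (not S implies T)) implies Q) implies not Q))}.
((T iff not S) iff (((not P implies (not S implies T)) implies Q) implies not Q)): β-rule — branch into (T iff not S), (((not P implies (not S implies T)) implies Q) implies not Q)  //  not (T iff not S), not (((not P implies (not S implies T)) implies Q) implies not Q).
  branch 1 (add (T iff not S), (((not P implies (not S implies T)) implies Q) implies not Q)):
    (T iff not S): β-rule — branch into T, not S  //  not T, not not S.
      branch 1.1 (add T, not S):
        (((not P implies (not S implies T)) implies Q) implies not Q): β-rule — branch into not ((not P implies (not S implies T)) implies Q)  //  not Q.
          branch 1.1.1 (add not ((not P implies (not S implies T)) implies Q)):
            not ((not P implies (not S implies T)) implies Q): α-rule — add (not P implies (not S implies T)), not Q.
            (not P implies (not S implies T)): β-rule — branch into not not P  //  (not S implies T).
              branch 1.1.1.1 (add not not P):
                ○ open, literals {P=true, Q=false, S=false, T=true}.
              branch 1.1.1.2 (add (not S implies T)):
                (not S implies T): β-rule — branch into not not S  //  T.
                  branch 1.1.1.2.1 (add not not S):
                    × closes — contains both S and not S.
                  branch 1.1.1.2.2 (add T):
                    ○ open, literals {Q=false, S=false, T=true}.
          branch 1.1.2 (add not Q):
            ○ open, literals {Q=false, S=false, T=true}.
      branch 1.2 (add not T, not not S):
        (((not P implies (not S implies T)) implies Q) implies not Q): β-rule — branch into not ((not P implies (not S implies T)) implies Q)  //  not Q.
          branch 1.2.1 (add not ((not P implies (not S implies T)) implies Q)):
            not ((not P implies (not S implies T)) implies Q): α-rule — add (not P implies (not S implies T)), not Q.
            (not P implies (not S implies T)): β-rule — branch into not not P  //  (not S implies T).
              branch 1.2.1.1 (add not not P):
                ○ open, literals {P=true, Q=false, S=true, T=false}.
              branch 1.2.1.2 (add (not S implies T)):
                (not S implies T): β-rule — branch into not not S  //  T.
                  branch 1.2.1.2.1 (add not not S):
                    ○ open, literals {Q=false, S=true, T=false}.
                  branch 1.2.1.2.2 (add T):
                    × closes — contains both T and not T.
          branch 1.2.2 (add not Q):
            ○ open, literals {Q=false, S=true, T=false}.
  branch 2 (add not (T iff not S), not (((not P implies (not S implies T)) implies Q) implies not Q)):
    not (((not P implies (not S implies T)) implies Q) implies not Q): α-rule — add ((not P implies (not S implies T)) implies Q), not not Q.
    not (T iff not S): β-rule — branch into T, not not S  //  not T, not S.
      branch 2.1 (add T, not not S):
        ((not P implies (not S implies T)) implies Q): β-rule — branch into not (not P implies (not S implies T))  //  Q.
          branch 2.1.1 (add not (not P implies (not S implies T))):
            not (not P implies (not S implies T)): α-rule — add not P, not (not S implies T).
            not (not S implies T): α-rule — add not S, not T.
            × closes — contains both S and not S.
          branch 2.1.2 (add Q):
            ○ open, literals {Q=true, S=true, T=true}.
      branch 2.2 (add not T, not S):
        ((not P implies (not S implies T)) implies Q): β-rule — branch into not (not P implies (not S implies T))  //  Q.
          branch 2.2.1 (add not (not P implies (not S implies T))):
            not (not P implies (not S implies T)): α-rule — add not P, not (not S implies T).
            not (not S implies T): α-rule — add not S, not T.
            ○ open, literals {P=false, Q=true, S=false, T=false}.
          branch 2.2.2 (add Q):
            ○ open, literals {Q=true, S=false, T=false}.
3 branches closed, 9 open.
Each open branch fixes some atoms; the unmentioned ones are free. Counting distinct full assignments: branch {P=true, Q=false, S=false, T=true} (R) contributes 2 new; branch {Q=false, S=false, T=true} (P, R) contributes 2 new; branch {Q=false, S=false, T=true} (P, R) contributes 0 new; branch {P=true, Q=false, S=true, T=false} (R) contributes 2 new; branch {Q=false, S=true, T=false} (P, R) contributes 2 new; branch {Q=false, S=true, T=false} (P, R) contributes 0 new; branch {Q=true, S=true, T=true} (P, R) contributes 4 new; branch {P=false, Q=true, S=false, T=false} (R) contributes 2 new; branch {Q=true, S=false, T=false} (P, R) contributes 2 new. Total: 16.

16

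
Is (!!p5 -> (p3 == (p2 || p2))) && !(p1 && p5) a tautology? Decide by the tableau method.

Assume the negation and expand:
Initial set: {F ((!!p5 -> (p3 == (p2 || p2))) && !(p1 && p5))}.
F ((!!p5 -> (p3 == (p2 || p2))) && !(p1 && p5)): β-rule — branch into F (!!p5 -> (p3 == (p2 || p2)))  //  F !(p1 && p5).
  branch 1 (add F (!!p5 -> (p3 == (p2 || p2)))):
    F (!!p5 -> (p3 == (p2 || p2))): α-rule — add T !!p5, F (p3 == (p2 || p2)).
    T !!p5: drop double negation, giving T p5.
    F (p3 == (p2 || p2)): β-rule — branch into T p3, F (p2 || p2)  //  F p3, T (p2 || p2).
      branch 1.1 (add T p3, F (p2 || p2)):
        F (p2 || p2): α-rule — add F p2, F p2.
        ○ open, literals {p2=F, p3=T, p5=T}.
      branch 1.2 (add F p3, T (p2 || p2)):
        T (p2 || p2): β-rule — branch into T p2  //  T p2.
          branch 1.2.1 (add T p2):
            ○ open, literals {p2=T, p3=F, p5=T}.
          branch 1.2.2 (add T p2):
            ○ open, literals {p2=T, p3=F, p5=T}.
  branch 2 (add F !(p1 && p5)):
    F !(p1 && p5): α-rule — add T p1, T p5.
    ○ open, literals {p1=T, p5=T}.
0 branches closed, 4 open.
An open branch gives a countermodel: p2=F, p3=T, p5=T (unmentioned atoms arbitrary); under it the original formula is false.

Not valid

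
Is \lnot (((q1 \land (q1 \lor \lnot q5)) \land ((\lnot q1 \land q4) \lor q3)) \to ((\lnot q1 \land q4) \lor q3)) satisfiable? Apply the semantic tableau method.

Initial set: {\lnot (((q1 \land (q1 \lor \lnot q5)) \land ((\lnot q1 \land q4) \lor q3)) \to ((\lnot q1 \land q4) \lor q3))}.
\lnot (((q1 \land (q1 \lor \lnot q5)) \land ((\lnot q1 \land q4) \lor q3)) \to ((\lnot q1 \land q4) \lor q3)): α-rule — add ((q1 \land (q1 \lor \lnot q5)) \land ((\lnot q1 \land q4) \lor q3)), \lnot ((\lnot q1 \land q4) \lor q3).
((q1 \land (q1 \lor \lnot q5)) \land ((\lnot q1 \land q4) \lor q3)): α-rule — add (q1 \land (q1 \lor \lnot q5)), ((\lnot q1 \land q4) \lor q3).
\lnot ((\lnot q1 \land q4) \lor q3): α-rule — add \lnot (\lnot q1 \land q4), \lnot q3.
(q1 \land (q1 \lor \lnot q5)): α-rule — add q1, (q1 \lor \lnot q5).
((\lnot q1 \land q4) \lor q3): β-rule — branch into (\lnot q1 \land q4)  //  q3.
  branch 1 (add (\lnot q1 \land q4)):
    (\lnot q1 \land q4): α-rule — add \lnot q1, q4.
    × closes — contains both q1 and \lnot q1.
  branch 2 (add q3):
    × closes — contains both q3 and \lnot q3.
All 2 branches close.
Every branch closed; the formula is unsatisfiable.

Unsatisfiable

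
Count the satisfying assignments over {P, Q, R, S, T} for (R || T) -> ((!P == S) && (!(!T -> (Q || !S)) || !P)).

14

Initial set: {((R || T) -> ((!P == S) && (!(!T -> (Q || !S)) || !P)))}.
((R || T) -> ((!P == S) && (!(!T -> (Q || !S)) || !P))): β-rule — branch into !(R || T)  //  ((!P == S) && (!(!T -> (Q || !S)) || !P)).
  branch 1 (add !(R || T)):
    !(R || T): α-rule — add !R, !T.
    ○ open, literals {R=false, T=false}.
  branch 2 (add ((!P == S) && (!(!T -> (Q || !S)) || !P))):
    ((!P == S) && (!(!T -> (Q || !S)) || !P)): α-rule — add (!P == S), (!(!T -> (Q || !S)) || !P).
    (!P == S): β-rule — branch into !P, S  //  !!P, !S.
      branch 2.1 (add !P, S):
        (!(!T -> (Q || !S)) || !P): β-rule — branch into !(!T -> (Q || !S))  //  !P.
          branch 2.1.1 (add !(!T -> (Q || !S))):
            !(!T -> (Q || !S)): α-rule — add !T, !(Q || !S).
            !(Q || !S): α-rule — add !Q, !!S.
            ○ open, literals {P=false, Q=false, S=true, T=false}.
          branch 2.1.2 (add !P):
            ○ open, literals {P=false, S=true}.
      branch 2.2 (add !!P, !S):
        (!(!T -> (Q || !S)) || !P): β-rule — branch into !(!T -> (Q || !S))  //  !P.
          branch 2.2.1 (add !(!T -> (Q || !S))):
            !(!T -> (Q || !S)): α-rule — add !T, !(Q || !S).
            !(Q || !S): α-rule — add !Q, !!S.
            × closes — contains both S and !S.
          branch 2.2.2 (add !P):
            × closes — contains both P and !P.
2 branches closed, 3 open.
Each open branch fixes some atoms; the unmentioned ones are free. Counting distinct full assignments: branch {R=false, T=false} (P, Q, S) contributes 8 new; branch {P=false, Q=false, S=true, T=false} (R) contributes 1 new; branch {P=false, S=true} (Q, R, T) contributes 5 new. Total: 14.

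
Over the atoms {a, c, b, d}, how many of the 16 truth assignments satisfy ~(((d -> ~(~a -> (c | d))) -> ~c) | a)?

Initial set: {~(((d -> ~(~a -> (c | d))) -> ~c) | a)}.
~(((d -> ~(~a -> (c | d))) -> ~c) | a): α-rule — add ~((d -> ~(~a -> (c | d))) -> ~c), ~a.
~((d -> ~(~a -> (c | d))) -> ~c): α-rule — add (d -> ~(~a -> (c | d))), ~~c.
(d -> ~(~a -> (c | d))): β-rule — branch into ~d  //  ~(~a -> (c | d)).
  branch 1 (add ~d):
    ○ open, literals {a=false, c=true, d=false}.
  branch 2 (add ~(~a -> (c | d))):
    ~(~a -> (c | d)): α-rule — add ~a, ~(c | d).
    ~(c | d): α-rule — add ~c, ~d.
    × closes — contains both c and ~c.
1 branch closed, 1 open.
Each open branch fixes some atoms; the unmentioned ones are free. Counting distinct full assignments: branch {a=false, c=true, d=false} (b) contributes 2 new. Total: 2.

2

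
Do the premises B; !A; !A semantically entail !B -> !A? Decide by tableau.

Initial set: {B; !A; !A; !(!B -> !A)}.
!(!B -> !A): α-rule — add !B, !!A.
× closes — contains both B and !B.
All 1 branch closes.
Every branch closed, so the premises entail the conclusion.

Yes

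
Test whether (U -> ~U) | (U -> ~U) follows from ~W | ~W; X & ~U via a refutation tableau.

Initial set: {(~W | ~W); (X & ~U); ~((U -> ~U) | (U -> ~U))}.
(X & ~U): α-rule — add X, ~U.
~((U -> ~U) | (U -> ~U)): α-rule — add ~(U -> ~U), ~(U -> ~U).
~(U -> ~U): α-rule — add U, ~~U.
× closes — contains both U and ~U.
All 1 branch closes.
Every branch closed, so the premises entail the conclusion.

Yes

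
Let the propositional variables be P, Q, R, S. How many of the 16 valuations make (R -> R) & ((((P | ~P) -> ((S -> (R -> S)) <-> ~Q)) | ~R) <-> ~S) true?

8

Initial set: {((R -> R) & ((((P | ~P) -> ((S -> (R -> S)) <-> ~Q)) | ~R) <-> ~S))}.
((R -> R) & ((((P | ~P) -> ((S -> (R -> S)) <-> ~Q)) | ~R) <-> ~S)): α-rule — add (R -> R), ((((P | ~P) -> ((S -> (R -> S)) <-> ~Q)) | ~R) <-> ~S).
(R -> R): β-rule — branch into ~R  //  R.
  branch 1 (add ~R):
    ((((P | ~P) -> ((S -> (R -> S)) <-> ~Q)) | ~R) <-> ~S): β-rule — branch into (((P | ~P) -> ((S -> (R -> S)) <-> ~Q)) | ~R), ~S  //  ~(((P | ~P) -> ((S -> (R -> S)) <-> ~Q)) | ~R), ~~S.
      branch 1.1 (add (((P | ~P) -> ((S -> (R -> S)) <-> ~Q)) | ~R), ~S):
        (((P | ~P) -> ((S -> (R -> S)) <-> ~Q)) | ~R): β-rule — branch into ((P | ~P) -> ((S -> (R -> S)) <-> ~Q))  //  ~R.
          branch 1.1.1 (add ((P | ~P) -> ((S -> (R -> S)) <-> ~Q))):
            ((P | ~P) -> ((S -> (R -> S)) <-> ~Q)): β-rule — branch into ~(P | ~P)  //  ((S -> (R -> S)) <-> ~Q).
              branch 1.1.1.1 (add ~(P | ~P)):
                ~(P | ~P): α-rule — add ~P, ~~P.
                × closes — contains both P and ~P.
              branch 1.1.1.2 (add ((S -> (R -> S)) <-> ~Q)):
                ((S -> (R -> S)) <-> ~Q): β-rule — branch into (S -> (R -> S)), ~Q  //  ~(S -> (R -> S)), ~~Q.
                  branch 1.1.1.2.1 (add (S -> (R -> S)), ~Q):
                    (S -> (R -> S)): β-rule — branch into ~S  //  (R -> S).
                      branch 1.1.1.2.1.1 (add ~S):
                        ○ open, literals {Q=false, R=false, S=false}.
                      branch 1.1.1.2.1.2 (add (R -> S)):
                        (R -> S): β-rule — branch into ~R  //  S.
                          branch 1.1.1.2.1.2.1 (add ~R):
                            ○ open, literals {Q=false, R=false, S=false}.
                          branch 1.1.1.2.1.2.2 (add S):
                            × closes — contains both S and ~S.
                  branch 1.1.1.2.2 (add ~(S -> (R -> S)), ~~Q):
                    ~(S -> (R -> S)): α-rule — add S, ~(R -> S).
                    × closes — contains both S and ~S.
          branch 1.1.2 (add ~R):
            ○ open, literals {R=false, S=false}.
      branch 1.2 (add ~(((P | ~P) -> ((S -> (R -> S)) <-> ~Q)) | ~R), ~~S):
        ~(((P | ~P) -> ((S -> (R -> S)) <-> ~Q)) | ~R): α-rule — add ~((P | ~P) -> ((S -> (R -> S)) <-> ~Q)), ~~R.
        × closes — contains both R and ~R.
  branch 2 (add R):
    ((((P | ~P) -> ((S -> (R -> S)) <-> ~Q)) | ~R) <-> ~S): β-rule — branch into (((P | ~P) -> ((S -> (R -> S)) <-> ~Q)) | ~R), ~S  //  ~(((P | ~P) -> ((S -> (R -> S)) <-> ~Q)) | ~R), ~~S.
      branch 2.1 (add (((P | ~P) -> ((S -> (R -> S)) <-> ~Q)) | ~R), ~S):
        (((P | ~P) -> ((S -> (R -> S)) <-> ~Q)) | ~R): β-rule — branch into ((P | ~P) -> ((S -> (R -> S)) <-> ~Q))  //  ~R.
          branch 2.1.1 (add ((P | ~P) -> ((S -> (R -> S)) <-> ~Q))):
            ((P | ~P) -> ((S -> (R -> S)) <-> ~Q)): β-rule — branch into ~(P | ~P)  //  ((S -> (R -> S)) <-> ~Q).
              branch 2.1.1.1 (add ~(P | ~P)):
                ~(P | ~P): α-rule — add ~P, ~~P.
                × closes — contains both P and ~P.
              branch 2.1.1.2 (add ((S -> (R -> S)) <-> ~Q)):
                ((S -> (R -> S)) <-> ~Q): β-rule — branch into (S -> (R -> S)), ~Q  //  ~(S -> (R -> S)), ~~Q.
                  branch 2.1.1.2.1 (add (S -> (R -> S)), ~Q):
                    (S -> (R -> S)): β-rule — branch into ~S  //  (R -> S).
                      branch 2.1.1.2.1.1 (add ~S):
                        ○ open, literals {Q=false, R=true, S=false}.
                      branch 2.1.1.2.1.2 (add (R -> S)):
                        (R -> S): β-rule — branch into ~R  //  S.
                          branch 2.1.1.2.1.2.1 (add ~R):
                            × closes — contains both R and ~R.
                          branch 2.1.1.2.1.2.2 (add S):
                            × closes — contains both S and ~S.
                  branch 2.1.1.2.2 (add ~(S -> (R -> S)), ~~Q):
                    ~(S -> (R -> S)): α-rule — add S, ~(R -> S).
                    × closes — contains both S and ~S.
          branch 2.1.2 (add ~R):
            × closes — contains both R and ~R.
      branch 2.2 (add ~(((P | ~P) -> ((S -> (R -> S)) <-> ~Q)) | ~R), ~~S):
        ~(((P | ~P) -> ((S -> (R -> S)) <-> ~Q)) | ~R): α-rule — add ~((P | ~P) -> ((S -> (R -> S)) <-> ~Q)), ~~R.
        ~((P | ~P) -> ((S -> (R -> S)) <-> ~Q)): α-rule — add (P | ~P), ~((S -> (R -> S)) <-> ~Q).
        (P | ~P): β-rule — branch into P  //  ~P.
          branch 2.2.1 (add P):
            ~((S -> (R -> S)) <-> ~Q): β-rule — branch into (S -> (R -> S)), ~~Q  //  ~(S -> (R -> S)), ~Q.
              branch 2.2.1.1 (add (S -> (R -> S)), ~~Q):
                (S -> (R -> S)): β-rule — branch into ~S  //  (R -> S).
                  branch 2.2.1.1.1 (add ~S):
                    × closes — contains both S and ~S.
                  branch 2.2.1.1.2 (add (R -> S)):
                    (R -> S): β-rule — branch into ~R  //  S.
                      branch 2.2.1.1.2.1 (add ~R):
                        × closes — contains both R and ~R.
                      branch 2.2.1.1.2.2 (add S):
                        ○ open, literals {P=true, Q=true, R=true, S=true}.
              branch 2.2.1.2 (add ~(S -> (R -> S)), ~Q):
                ~(S -> (R -> S)): α-rule — add S, ~(R -> S).
                ~(R -> S): α-rule — add R, ~S.
                × closes — contains both S and ~S.
          branch 2.2.2 (add ~P):
            ~((S -> (R -> S)) <-> ~Q): β-rule — branch into (S -> (R -> S)), ~~Q  //  ~(S -> (R -> S)), ~Q.
              branch 2.2.2.1 (add (S -> (R -> S)), ~~Q):
                (S -> (R -> S)): β-rule — branch into ~S  //  (R -> S).
                  branch 2.2.2.1.1 (add ~S):
                    × closes — contains both S and ~S.
                  branch 2.2.2.1.2 (add (R -> S)):
                    (R -> S): β-rule — branch into ~R  //  S.
                      branch 2.2.2.1.2.1 (add ~R):
                        × closes — contains both R and ~R.
                      branch 2.2.2.1.2.2 (add S):
                        ○ open, literals {P=false, Q=true, R=true, S=true}.
              branch 2.2.2.2 (add ~(S -> (R -> S)), ~Q):
                ~(S -> (R -> S)): α-rule — add S, ~(R -> S).
                ~(R -> S): α-rule — add R, ~S.
                × closes — contains both S and ~S.
15 branches closed, 6 open.
Each open branch fixes some atoms; the unmentioned ones are free. Counting distinct full assignments: branch {Q=false, R=false, S=false} (P) contributes 2 new; branch {Q=false, R=false, S=false} (P) contributes 0 new; branch {R=false, S=false} (P, Q) contributes 2 new; branch {Q=false, R=true, S=false} (P) contributes 2 new; branch {P=true, Q=true, R=true, S=true} (none free) contributes 1 new; branch {P=false, Q=true, R=true, S=true} (none free) contributes 1 new. Total: 8.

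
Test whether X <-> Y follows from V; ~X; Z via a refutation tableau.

No

Initial set: {V; ~X; Z; ~(X <-> Y)}.
~(X <-> Y): β-rule — branch into X, ~Y  //  ~X, Y.
  branch 1 (add X, ~Y):
    × closes — contains both X and ~X.
  branch 2 (add ~X, Y):
    ○ open, literals {V=1, X=0, Y=1, Z=1}.
1 branch closed, 1 open.
An open branch gives a countermodel: V=1, X=0, Y=1, Z=1 (unmentioned atoms arbitrary); the premises hold there but the conclusion fails.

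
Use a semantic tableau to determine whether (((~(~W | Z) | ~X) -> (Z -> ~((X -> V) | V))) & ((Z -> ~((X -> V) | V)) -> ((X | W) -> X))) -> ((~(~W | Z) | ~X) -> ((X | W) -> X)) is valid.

Assume the negation and expand:
Initial set: {~((((~(~W | Z) | ~X) -> (Z -> ~((X -> V) | V))) & ((Z -> ~((X -> V) | V)) -> ((X | W) -> X))) -> ((~(~W | Z) | ~X) -> ((X | W) -> X)))}.
~((((~(~W | Z) | ~X) -> (Z -> ~((X -> V) | V))) & ((Z -> ~((X -> V) | V)) -> ((X | W) -> X))) -> ((~(~W | Z) | ~X) -> ((X | W) -> X))): α-rule — add (((~(~W | Z) | ~X) -> (Z -> ~((X -> V) | V))) & ((Z -> ~((X -> V) | V)) -> ((X | W) -> X))), ~((~(~W | Z) | ~X) -> ((X | W) -> X)).
(((~(~W | Z) | ~X) -> (Z -> ~((X -> V) | V))) & ((Z -> ~((X -> V) | V)) -> ((X | W) -> X))): α-rule — add ((~(~W | Z) | ~X) -> (Z -> ~((X -> V) | V))), ((Z -> ~((X -> V) | V)) -> ((X | W) -> X)).
~((~(~W | Z) | ~X) -> ((X | W) -> X)): α-rule — add (~(~W | Z) | ~X), ~((X | W) -> X).
~((X | W) -> X): α-rule — add (X | W), ~X.
((~(~W | Z) | ~X) -> (Z -> ~((X -> V) | V))): β-rule — branch into ~(~(~W | Z) | ~X)  //  (Z -> ~((X -> V) | V)).
  branch 1 (add ~(~(~W | Z) | ~X)):
    ~(~(~W | Z) | ~X): α-rule — add ~~(~W | Z), ~~X.
    × closes — contains both X and ~X.
  branch 2 (add (Z -> ~((X -> V) | V))):
    ((Z -> ~((X -> V) | V)) -> ((X | W) -> X)): β-rule — branch into ~(Z -> ~((X -> V) | V))  //  ((X | W) -> X).
      branch 2.1 (add ~(Z -> ~((X -> V) | V))):
        ~(Z -> ~((X -> V) | V)): α-rule — add Z, ~~((X -> V) | V).
        (~(~W | Z) | ~X): β-rule — branch into ~(~W | Z)  //  ~X.
          branch 2.1.1 (add ~(~W | Z)):
            ~(~W | Z): α-rule — add ~~W, ~Z.
            × closes — contains both Z and ~Z.
          branch 2.1.2 (add ~X):
            (X | W): β-rule — branch into X  //  W.
              branch 2.1.2.1 (add X):
                × closes — contains both X and ~X.
              branch 2.1.2.2 (add W):
                (Z -> ~((X -> V) | V)): β-rule — branch into ~Z  //  ~((X -> V) | V).
                  branch 2.1.2.2.1 (add ~Z):
                    × closes — contains both Z and ~Z.
                  branch 2.1.2.2.2 (add ~((X -> V) | V)):
                    ~((X -> V) | V): α-rule — add ~(X -> V), ~V.
                    ~(X -> V): α-rule — add X, ~V.
                    × closes — contains both X and ~X.
      branch 2.2 (add ((X | W) -> X)):
        (~(~W | Z) | ~X): β-rule — branch into ~(~W | Z)  //  ~X.
          branch 2.2.1 (add ~(~W | Z)):
            ~(~W | Z): α-rule — add ~~W, ~Z.
            (X | W): β-rule — branch into X  //  W.
              branch 2.2.1.1 (add X):
                × closes — contains both X and ~X.
              branch 2.2.1.2 (add W):
                (Z -> ~((X -> V) | V)): β-rule — branch into ~Z  //  ~((X -> V) | V).
                  branch 2.2.1.2.1 (add ~Z):
                    ((X | W) -> X): β-rule — branch into ~(X | W)  //  X.
                      branch 2.2.1.2.1.1 (add ~(X | W)):
                        ~(X | W): α-rule — add ~X, ~W.
                        × closes — contains both W and ~W.
                      branch 2.2.1.2.1.2 (add X):
                        × closes — contains both X and ~X.
                  branch 2.2.1.2.2 (add ~((X -> V) | V)):
                    ~((X -> V) | V): α-rule — add ~(X -> V), ~V.
                    ~(X -> V): α-rule — add X, ~V.
                    × closes — contains both X and ~X.
          branch 2.2.2 (add ~X):
            (X | W): β-rule — branch into X  //  W.
              branch 2.2.2.1 (add X):
                × closes — contains both X and ~X.
              branch 2.2.2.2 (add W):
                (Z -> ~((X -> V) | V)): β-rule — branch into ~Z  //  ~((X -> V) | V).
                  branch 2.2.2.2.1 (add ~Z):
                    ((X | W) -> X): β-rule — branch into ~(X | W)  //  X.
                      branch 2.2.2.2.1.1 (add ~(X | W)):
                        ~(X | W): α-rule — add ~X, ~W.
                        × closes — contains both W and ~W.
                      branch 2.2.2.2.1.2 (add X):
                        × closes — contains both X and ~X.
                  branch 2.2.2.2.2 (add ~((X -> V) | V)):
                    ~((X -> V) | V): α-rule — add ~(X -> V), ~V.
                    ~(X -> V): α-rule — add X, ~V.
                    × closes — contains both X and ~X.
All 13 branches close.
Every branch closed, so the negation is unsatisfiable and the formula is valid.

Valid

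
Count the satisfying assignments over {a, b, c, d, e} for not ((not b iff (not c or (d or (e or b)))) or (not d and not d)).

8

Initial set: {not ((not b iff (not c or (d or (e or b)))) or (not d and not d))}.
not ((not b iff (not c or (d or (e or b)))) or (not d and not d)): α-rule — add not (not b iff (not c or (d or (e or b)))), not (not d and not d).
not (not b iff (not c or (d or (e or b)))): β-rule — branch into not b, not (not c or (d or (e or b)))  //  not not b, (not c or (d or (e or b))).
  branch 1 (add not b, not (not c or (d or (e or b)))):
    not (not c or (d or (e or b))): α-rule — add not not c, not (d or (e or b)).
    not (d or (e or b)): α-rule — add not d, not (e or b).
    not (e or b): α-rule — add not e, not b.
    not (not d and not d): β-rule — branch into not not d  //  not not d.
      branch 1.1 (add not not d):
        × closes — contains both d and not d.
      branch 1.2 (add not not d):
        × closes — contains both d and not d.
  branch 2 (add not not b, (not c or (d or (e or b)))):
    not (not d and not d): β-rule — branch into not not d  //  not not d.
      branch 2.1 (add not not d):
        (not c or (d or (e or b))): β-rule — branch into not c  //  (d or (e or b)).
          branch 2.1.1 (add not c):
            ○ open, literals {b=true, c=false, d=true}.
          branch 2.1.2 (add (d or (e or b))):
            (d or (e or b)): β-rule — branch into d  //  (e or b).
              branch 2.1.2.1 (add d):
                ○ open, literals {b=true, d=true}.
              branch 2.1.2.2 (add (e or b)):
                (e or b): β-rule — branch into e  //  b.
                  branch 2.1.2.2.1 (add e):
                    ○ open, literals {b=true, d=true, e=true}.
                  branch 2.1.2.2.2 (add b):
                    ○ open, literals {b=true, d=true}.
      branch 2.2 (add not not d):
        (not c or (d or (e or b))): β-rule — branch into not c  //  (d or (e or b)).
          branch 2.2.1 (add not c):
            ○ open, literals {b=true, c=false, d=true}.
          branch 2.2.2 (add (d or (e or b))):
            (d or (e or b)): β-rule — branch into d  //  (e or b).
              branch 2.2.2.1 (add d):
                ○ open, literals {b=true, d=true}.
              branch 2.2.2.2 (add (e or b)):
                (e or b): β-rule — branch into e  //  b.
                  branch 2.2.2.2.1 (add e):
                    ○ open, literals {b=true, d=true, e=true}.
                  branch 2.2.2.2.2 (add b):
                    ○ open, literals {b=true, d=true}.
2 branches closed, 8 open.
Each open branch fixes some atoms; the unmentioned ones are free. Counting distinct full assignments: branch {b=true, c=false, d=true} (a, e) contributes 4 new; branch {b=true, d=true} (a, c, e) contributes 4 new; branch {b=true, d=true, e=true} (a, c) contributes 0 new; branch {b=true, d=true} (a, c, e) contributes 0 new; branch {b=true, c=false, d=true} (a, e) contributes 0 new; branch {b=true, d=true} (a, c, e) contributes 0 new; branch {b=true, d=true, e=true} (a, c) contributes 0 new; branch {b=true, d=true} (a, c, e) contributes 0 new. Total: 8.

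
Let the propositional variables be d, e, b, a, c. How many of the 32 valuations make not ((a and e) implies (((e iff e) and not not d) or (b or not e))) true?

2

Initial set: {not ((a and e) implies (((e iff e) and not not d) or (b or not e)))}.
not ((a and e) implies (((e iff e) and not not d) or (b or not e))): α-rule — add (a and e), not (((e iff e) and not not d) or (b or not e)).
(a and e): α-rule — add a, e.
not (((e iff e) and not not d) or (b or not e)): α-rule — add not ((e iff e) and not not d), not (b or not e).
not (b or not e): α-rule — add not b, not not e.
not ((e iff e) and not not d): β-rule — branch into not (e iff e)  //  not not not d.
  branch 1 (add not (e iff e)):
    not (e iff e): β-rule — branch into e, not e  //  not e, e.
      branch 1.1 (add e, not e):
        × closes — contains both e and not e.
      branch 1.2 (add not e, e):
        × closes — contains both e and not e.
  branch 2 (add not not not d):
    not not not d: drop double negation, giving not d.
    ○ open, literals {a=true, b=false, d=false, e=true}.
2 branches closed, 1 open.
Each open branch fixes some atoms; the unmentioned ones are free. Counting distinct full assignments: branch {a=true, b=false, d=false, e=true} (c) contributes 2 new. Total: 2.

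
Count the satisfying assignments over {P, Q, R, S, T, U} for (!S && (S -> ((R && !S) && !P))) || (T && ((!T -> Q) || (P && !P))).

48

Initial set: {((!S && (S -> ((R && !S) && !P))) || (T && ((!T -> Q) || (P && !P))))}.
((!S && (S -> ((R && !S) && !P))) || (T && ((!T -> Q) || (P && !P)))): β-rule — branch into (!S && (S -> ((R && !S) && !P)))  //  (T && ((!T -> Q) || (P && !P))).
  branch 1 (add (!S && (S -> ((R && !S) && !P)))):
    (!S && (S -> ((R && !S) && !P))): α-rule — add !S, (S -> ((R && !S) && !P)).
    (S -> ((R && !S) && !P)): β-rule — branch into !S  //  ((R && !S) && !P).
      branch 1.1 (add !S):
        ○ open, literals {S=false}.
      branch 1.2 (add ((R && !S) && !P)):
        ((R && !S) && !P): α-rule — add (R && !S), !P.
        (R && !S): α-rule — add R, !S.
        ○ open, literals {P=false, R=true, S=false}.
  branch 2 (add (T && ((!T -> Q) || (P && !P)))):
    (T && ((!T -> Q) || (P && !P))): α-rule — add T, ((!T -> Q) || (P && !P)).
    ((!T -> Q) || (P && !P)): β-rule — branch into (!T -> Q)  //  (P && !P).
      branch 2.1 (add (!T -> Q)):
        (!T -> Q): β-rule — branch into !!T  //  Q.
          branch 2.1.1 (add !!T):
            ○ open, literals {T=true}.
          branch 2.1.2 (add Q):
            ○ open, literals {Q=true, T=true}.
      branch 2.2 (add (P && !P)):
        (P && !P): α-rule — add P, !P.
        × closes — contains both P and !P.
1 branch closed, 4 open.
Each open branch fixes some atoms; the unmentioned ones are free. Counting distinct full assignments: branch {S=false} (P, Q, R, T, U) contributes 32 new; branch {P=false, R=true, S=false} (Q, T, U) contributes 0 new; branch {T=true} (P, Q, R, S, U) contributes 16 new; branch {Q=true, T=true} (P, R, S, U) contributes 0 new. Total: 48.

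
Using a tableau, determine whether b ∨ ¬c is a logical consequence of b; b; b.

Initial set: {b; b; b; ¬(b ∨ ¬c)}.
¬(b ∨ ¬c): α-rule — add ¬b, ¬¬c.
× closes — contains both b and ¬b.
All 1 branch closes.
Every branch closed, so the premises entail the conclusion.

Yes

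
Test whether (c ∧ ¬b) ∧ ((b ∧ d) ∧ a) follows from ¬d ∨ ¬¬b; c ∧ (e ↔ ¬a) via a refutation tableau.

Initial set: {(¬d ∨ ¬¬b); (c ∧ (e ↔ ¬a)); ¬((c ∧ ¬b) ∧ ((b ∧ d) ∧ a))}.
(c ∧ (e ↔ ¬a)): α-rule — add c, (e ↔ ¬a).
(¬d ∨ ¬¬b): β-rule — branch into ¬d  //  ¬¬b.
  branch 1 (add ¬d):
    ¬((c ∧ ¬b) ∧ ((b ∧ d) ∧ a)): β-rule — branch into ¬(c ∧ ¬b)  //  ¬((b ∧ d) ∧ a).
      branch 1.1 (add ¬(c ∧ ¬b)):
        (e ↔ ¬a): β-rule — branch into e, ¬a  //  ¬e, ¬¬a.
          branch 1.1.1 (add e, ¬a):
            ¬(c ∧ ¬b): β-rule — branch into ¬c  //  ¬¬b.
              branch 1.1.1.1 (add ¬c):
                × closes — contains both c and ¬c.
              branch 1.1.1.2 (add ¬¬b):
                ○ open, literals {a=false, b=true, c=true, d=false, e=true}.
          branch 1.1.2 (add ¬e, ¬¬a):
            ¬(c ∧ ¬b): β-rule — branch into ¬c  //  ¬¬b.
              branch 1.1.2.1 (add ¬c):
                × closes — contains both c and ¬c.
              branch 1.1.2.2 (add ¬¬b):
                ○ open, literals {a=true, b=true, c=true, d=false, e=false}.
      branch 1.2 (add ¬((b ∧ d) ∧ a)):
        (e ↔ ¬a): β-rule — branch into e, ¬a  //  ¬e, ¬¬a.
          branch 1.2.1 (add e, ¬a):
            ¬((b ∧ d) ∧ a): β-rule — branch into ¬(b ∧ d)  //  ¬a.
              branch 1.2.1.1 (add ¬(b ∧ d)):
                ¬(b ∧ d): β-rule — branch into ¬b  //  ¬d.
                  branch 1.2.1.1.1 (add ¬b):
                    ○ open, literals {a=false, b=false, c=true, d=false, e=true}.
                  branch 1.2.1.1.2 (add ¬d):
                    ○ open, literals {a=false, c=true, d=false, e=true}.
              branch 1.2.1.2 (add ¬a):
                ○ open, literals {a=false, c=true, d=false, e=true}.
          branch 1.2.2 (add ¬e, ¬¬a):
            ¬((b ∧ d) ∧ a): β-rule — branch into ¬(b ∧ d)  //  ¬a.
              branch 1.2.2.1 (add ¬(b ∧ d)):
                ¬(b ∧ d): β-rule — branch into ¬b  //  ¬d.
                  branch 1.2.2.1.1 (add ¬b):
                    ○ open, literals {a=true, b=false, c=true, d=false, e=false}.
                  branch 1.2.2.1.2 (add ¬d):
                    ○ open, literals {a=true, c=true, d=false, e=false}.
              branch 1.2.2.2 (add ¬a):
                × closes — contains both a and ¬a.
  branch 2 (add ¬¬b):
    ¬¬b: drop double negation, giving b.
    ¬((c ∧ ¬b) ∧ ((b ∧ d) ∧ a)): β-rule — branch into ¬(c ∧ ¬b)  //  ¬((b ∧ d) ∧ a).
      branch 2.1 (add ¬(c ∧ ¬b)):
        (e ↔ ¬a): β-rule — branch into e, ¬a  //  ¬e, ¬¬a.
          branch 2.1.1 (add e, ¬a):
            ¬(c ∧ ¬b): β-rule — branch into ¬c  //  ¬¬b.
              branch 2.1.1.1 (add ¬c):
                × closes — contains both c and ¬c.
              branch 2.1.1.2 (add ¬¬b):
                ○ open, literals {a=false, b=true, c=true, e=true}.
          branch 2.1.2 (add ¬e, ¬¬a):
            ¬(c ∧ ¬b): β-rule — branch into ¬c  //  ¬¬b.
              branch 2.1.2.1 (add ¬c):
                × closes — contains both c and ¬c.
              branch 2.1.2.2 (add ¬¬b):
                ○ open, literals {a=true, b=true, c=true, e=false}.
      branch 2.2 (add ¬((b ∧ d) ∧ a)):
        (e ↔ ¬a): β-rule — branch into e, ¬a  //  ¬e, ¬¬a.
          branch 2.2.1 (add e, ¬a):
            ¬((b ∧ d) ∧ a): β-rule — branch into ¬(b ∧ d)  //  ¬a.
              branch 2.2.1.1 (add ¬(b ∧ d)):
                ¬(b ∧ d): β-rule — branch into ¬b  //  ¬d.
                  branch 2.2.1.1.1 (add ¬b):
                    × closes — contains both b and ¬b.
                  branch 2.2.1.1.2 (add ¬d):
                    ○ open, literals {a=false, b=true, c=true, d=false, e=true}.
              branch 2.2.1.2 (add ¬a):
                ○ open, literals {a=false, b=true, c=true, e=true}.
          branch 2.2.2 (add ¬e, ¬¬a):
            ¬((b ∧ d) ∧ a): β-rule — branch into ¬(b ∧ d)  //  ¬a.
              branch 2.2.2.1 (add ¬(b ∧ d)):
                ¬(b ∧ d): β-rule — branch into ¬b  //  ¬d.
                  branch 2.2.2.1.1 (add ¬b):
                    × closes — contains both b and ¬b.
                  branch 2.2.2.1.2 (add ¬d):
                    ○ open, literals {a=true, b=true, c=true, d=false, e=false}.
              branch 2.2.2.2 (add ¬a):
                × closes — contains both a and ¬a.
8 branches closed, 12 open.
An open branch gives a countermodel: a=false, b=true, c=true, d=false, e=true (unmentioned atoms arbitrary); the premises hold there but the conclusion fails.

No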